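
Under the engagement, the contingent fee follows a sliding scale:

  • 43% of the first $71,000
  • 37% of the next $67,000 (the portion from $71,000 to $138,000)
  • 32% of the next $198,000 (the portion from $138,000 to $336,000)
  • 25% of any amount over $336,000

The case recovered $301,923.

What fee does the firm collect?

First $71,000 at 43% = $30,530.00
Next $67,000 at 37% = $24,790.00
Remaining $163,923 at 32% = $52,455.36
Fee: $30,530.00 + $24,790.00 + $52,455.36 = $107,775.36

$107,775.36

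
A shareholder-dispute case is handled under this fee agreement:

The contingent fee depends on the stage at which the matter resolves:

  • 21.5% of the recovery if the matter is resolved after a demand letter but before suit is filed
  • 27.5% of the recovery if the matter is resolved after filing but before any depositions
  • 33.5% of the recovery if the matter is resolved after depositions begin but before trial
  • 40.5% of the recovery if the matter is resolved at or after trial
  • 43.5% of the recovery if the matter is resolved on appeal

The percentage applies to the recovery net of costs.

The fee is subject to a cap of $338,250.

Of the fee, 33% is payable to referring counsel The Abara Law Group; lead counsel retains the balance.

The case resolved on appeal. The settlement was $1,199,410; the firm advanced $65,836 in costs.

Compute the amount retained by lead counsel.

$226,627.50

Fee base (net of costs): $1,199,410 − $65,836 = $1,133,574
The matter resolved on appeal, so the 43.5% rate applies.
$1,133,574 × 43.5% = $493,104.69
$493,104.69 exceeds the $338,250 cap, so the fee is capped at $338,250.00.
Referral share: 33% of $338,250.00 = $111,622.50; lead counsel retains $338,250.00 − $111,622.50 = $226,627.50.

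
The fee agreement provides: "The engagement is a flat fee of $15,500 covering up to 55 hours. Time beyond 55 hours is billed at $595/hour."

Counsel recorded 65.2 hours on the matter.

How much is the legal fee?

$21,569.00

Flat fee: $15,500.00
Excess hours: 65.2 − 55 = 10.2
Overrun: 10.2 × $595 = $6,069.00
Total: $15,500.00 + $6,069.00 = $21,569.00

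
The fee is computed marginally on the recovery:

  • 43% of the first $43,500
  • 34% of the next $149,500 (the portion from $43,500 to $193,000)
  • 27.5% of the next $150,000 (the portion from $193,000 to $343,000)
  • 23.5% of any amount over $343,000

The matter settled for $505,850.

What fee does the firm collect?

$149,054.75

First $43,500 at 43% = $18,705.00
Next $149,500 at 34% = $50,830.00
Next $150,000 at 27.5% = $41,250.00
Remaining $162,850 at 23.5% = $38,269.75
Fee: $18,705.00 + $50,830.00 + $41,250.00 + $38,269.75 = $149,054.75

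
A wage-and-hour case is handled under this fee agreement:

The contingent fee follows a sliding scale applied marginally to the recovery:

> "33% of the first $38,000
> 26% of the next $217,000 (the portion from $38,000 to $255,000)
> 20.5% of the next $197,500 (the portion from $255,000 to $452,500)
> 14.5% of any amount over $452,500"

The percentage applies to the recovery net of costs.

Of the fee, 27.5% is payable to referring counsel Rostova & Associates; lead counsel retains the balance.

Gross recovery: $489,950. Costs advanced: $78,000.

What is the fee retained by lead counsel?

$73,322.69

Fee base (net of costs): $489,950 − $78,000 = $411,950
First $38,000 at 33% = $12,540.00
Next $217,000 at 26% = $56,420.00
Remaining $156,950 at 20.5% = $32,174.75
Fee: $12,540.00 + $56,420.00 + $32,174.75 = $101,134.75
Referral share: 27.5% of $101,134.75 = $27,812.06; lead counsel retains $101,134.75 − $27,812.06 = $73,322.69.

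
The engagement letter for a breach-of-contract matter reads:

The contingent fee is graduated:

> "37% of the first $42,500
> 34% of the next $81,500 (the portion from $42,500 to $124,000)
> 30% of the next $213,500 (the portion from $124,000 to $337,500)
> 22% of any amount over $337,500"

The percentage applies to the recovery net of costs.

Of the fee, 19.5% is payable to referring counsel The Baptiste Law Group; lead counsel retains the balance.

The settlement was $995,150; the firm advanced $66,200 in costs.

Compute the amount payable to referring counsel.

$46,332.78

Fee base (net of costs): $995,150 − $66,200 = $928,950
First $42,500 at 37% = $15,725.00
Next $81,500 at 34% = $27,710.00
Next $213,500 at 30% = $64,050.00
Remaining $591,450 at 22% = $130,119.00
Fee: $15,725.00 + $27,710.00 + $64,050.00 + $130,119.00 = $237,604.00
Referral share: 19.5% of $237,604.00 = $46,332.78; lead counsel retains $237,604.00 − $46,332.78 = $191,271.22.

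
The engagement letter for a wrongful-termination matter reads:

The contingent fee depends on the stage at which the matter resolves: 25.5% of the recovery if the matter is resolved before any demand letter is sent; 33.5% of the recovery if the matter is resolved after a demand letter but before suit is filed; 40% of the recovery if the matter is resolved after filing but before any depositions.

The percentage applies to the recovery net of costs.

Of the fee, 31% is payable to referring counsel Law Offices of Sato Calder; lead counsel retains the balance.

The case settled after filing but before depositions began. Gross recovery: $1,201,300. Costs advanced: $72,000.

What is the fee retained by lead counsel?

Fee base (net of costs): $1,201,300 − $72,000 = $1,129,300
The matter settled after filing but before depositions began, so the 40% rate applies.
$1,129,300 × 40% = $451,720.00
Referral share: 31% of $451,720.00 = $140,033.20; lead counsel retains $451,720.00 − $140,033.20 = $311,686.80.

$311,686.80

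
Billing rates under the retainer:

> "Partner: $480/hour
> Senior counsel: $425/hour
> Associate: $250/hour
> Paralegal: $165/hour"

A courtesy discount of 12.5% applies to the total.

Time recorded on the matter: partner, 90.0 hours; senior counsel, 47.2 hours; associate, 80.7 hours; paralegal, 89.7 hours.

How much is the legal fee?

Partner: 90.0 × $480 = $43,200.00
Senior counsel: 47.2 × $425 = $20,060.00
Associate: 80.7 × $250 = $20,175.00
Paralegal: 89.7 × $165 = $14,800.50
Subtotal: $98,235.50
Less 12.5% discount: −$12,279.44
Total: $98,235.50 − $12,279.44 = $85,956.06

$85,956.06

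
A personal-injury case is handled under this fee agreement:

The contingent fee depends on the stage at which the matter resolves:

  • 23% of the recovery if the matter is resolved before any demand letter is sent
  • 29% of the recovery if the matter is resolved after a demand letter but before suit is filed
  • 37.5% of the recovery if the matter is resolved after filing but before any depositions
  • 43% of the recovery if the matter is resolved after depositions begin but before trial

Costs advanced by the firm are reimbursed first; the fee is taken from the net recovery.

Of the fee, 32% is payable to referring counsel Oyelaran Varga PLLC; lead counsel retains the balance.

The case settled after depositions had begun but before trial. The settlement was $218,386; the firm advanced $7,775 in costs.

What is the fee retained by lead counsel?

$61,582.66

Fee base (net of costs): $218,386 − $7,775 = $210,611
The matter settled after depositions had begun but before trial, so the 43% rate applies.
$210,611 × 43% = $90,562.73
Referral share: 32% of $90,562.73 = $28,980.07; lead counsel retains $90,562.73 − $28,980.07 = $61,582.66.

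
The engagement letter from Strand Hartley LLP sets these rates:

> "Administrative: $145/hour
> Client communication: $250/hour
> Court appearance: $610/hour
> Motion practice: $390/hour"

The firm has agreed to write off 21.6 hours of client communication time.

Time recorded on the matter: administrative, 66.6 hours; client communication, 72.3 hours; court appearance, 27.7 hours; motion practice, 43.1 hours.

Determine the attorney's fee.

Administrative: 66.6 × $145 = $9,657.00
Client communication: 72.3 × $250 = $18,075.00
Court appearance: 27.7 × $610 = $16,897.00
Motion practice: 43.1 × $390 = $16,809.00
Subtotal: $61,438.00
Write-off: 21.6 × $250 = $5,400.00
Total: $61,438.00 − $5,400.00 = $56,038.00

$56,038.00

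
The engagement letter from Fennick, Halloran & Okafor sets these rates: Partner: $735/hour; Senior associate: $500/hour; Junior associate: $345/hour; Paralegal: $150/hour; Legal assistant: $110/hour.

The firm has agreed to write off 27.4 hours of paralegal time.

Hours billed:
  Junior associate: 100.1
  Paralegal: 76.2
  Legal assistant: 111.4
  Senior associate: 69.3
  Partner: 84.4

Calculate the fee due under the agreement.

Partner: 84.4 × $735 = $62,034.00
Senior associate: 69.3 × $500 = $34,650.00
Junior associate: 100.1 × $345 = $34,534.50
Paralegal: 76.2 × $150 = $11,430.00
Legal assistant: 111.4 × $110 = $12,254.00
Subtotal: $154,902.50
Write-off: 27.4 × $150 = $4,110.00
Total: $154,902.50 − $4,110.00 = $150,792.50

$150,792.50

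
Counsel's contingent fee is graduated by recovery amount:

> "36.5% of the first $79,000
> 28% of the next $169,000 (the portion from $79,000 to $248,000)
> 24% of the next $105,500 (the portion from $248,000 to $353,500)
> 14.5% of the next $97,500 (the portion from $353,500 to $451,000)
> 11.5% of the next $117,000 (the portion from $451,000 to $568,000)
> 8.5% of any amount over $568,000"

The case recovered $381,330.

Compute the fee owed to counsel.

First $79,000 at 36.5% = $28,835.00
Next $169,000 at 28% = $47,320.00
Next $105,500 at 24% = $25,320.00
Remaining $27,830 at 14.5% = $4,035.35
Fee: $28,835.00 + $47,320.00 + $25,320.00 + $4,035.35 = $105,510.35

$105,510.35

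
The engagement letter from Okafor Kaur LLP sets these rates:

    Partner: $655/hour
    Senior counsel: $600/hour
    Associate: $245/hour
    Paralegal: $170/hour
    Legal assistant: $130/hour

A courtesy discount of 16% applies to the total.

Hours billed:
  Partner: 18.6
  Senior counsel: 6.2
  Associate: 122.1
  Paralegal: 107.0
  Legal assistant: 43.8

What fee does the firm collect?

$58,549.26

Partner: 18.6 × $655 = $12,183.00
Senior counsel: 6.2 × $600 = $3,720.00
Associate: 122.1 × $245 = $29,914.50
Paralegal: 107.0 × $170 = $18,190.00
Legal assistant: 43.8 × $130 = $5,694.00
Subtotal: $69,701.50
Less 16% discount: −$11,152.24
Total: $69,701.50 − $11,152.24 = $58,549.26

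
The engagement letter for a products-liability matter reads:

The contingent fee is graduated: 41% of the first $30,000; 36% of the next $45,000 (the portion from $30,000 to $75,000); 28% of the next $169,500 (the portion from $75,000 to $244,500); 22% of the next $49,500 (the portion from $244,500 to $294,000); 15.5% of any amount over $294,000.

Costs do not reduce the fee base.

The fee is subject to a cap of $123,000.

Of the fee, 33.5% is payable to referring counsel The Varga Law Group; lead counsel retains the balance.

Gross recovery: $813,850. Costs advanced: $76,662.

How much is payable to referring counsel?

Fee base is the gross recovery, $813,850; costs are reimbursed separately.
First $30,000 at 41% = $12,300.00
Next $45,000 at 36% = $16,200.00
Next $169,500 at 28% = $47,460.00
Next $49,500 at 22% = $10,890.00
Remaining $519,850 at 15.5% = $80,576.75
Fee: $12,300.00 + $16,200.00 + $47,460.00 + $10,890.00 + $80,576.75 = $167,426.75
$167,426.75 exceeds the $123,000 cap, so the fee is capped at $123,000.00.
Referral share: 33.5% of $123,000.00 = $41,205.00; lead counsel retains $123,000.00 − $41,205.00 = $81,795.00.

$41,205.00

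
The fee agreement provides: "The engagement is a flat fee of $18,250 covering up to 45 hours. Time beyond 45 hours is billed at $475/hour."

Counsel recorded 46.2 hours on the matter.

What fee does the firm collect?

Flat fee: $18,250.00
Excess hours: 46.2 − 45 = 1.2
Overrun: 1.2 × $475 = $570.00
Total: $18,250.00 + $570.00 = $18,820.00

$18,820.00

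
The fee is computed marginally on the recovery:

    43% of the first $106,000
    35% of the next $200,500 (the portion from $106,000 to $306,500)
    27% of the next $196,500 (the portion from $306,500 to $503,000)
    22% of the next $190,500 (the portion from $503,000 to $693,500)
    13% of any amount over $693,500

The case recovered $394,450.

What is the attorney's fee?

First $106,000 at 43% = $45,580.00
Next $200,500 at 35% = $70,175.00
Remaining $87,950 at 27% = $23,746.50
Fee: $45,580.00 + $70,175.00 + $23,746.50 = $139,501.50

$139,501.50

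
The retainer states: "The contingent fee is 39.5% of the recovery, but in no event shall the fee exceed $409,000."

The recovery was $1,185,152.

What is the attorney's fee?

$409,000.00

39.5% of $1,185,152 = $468,135.04
That exceeds the $409,000 cap, so the fee is capped at $409,000.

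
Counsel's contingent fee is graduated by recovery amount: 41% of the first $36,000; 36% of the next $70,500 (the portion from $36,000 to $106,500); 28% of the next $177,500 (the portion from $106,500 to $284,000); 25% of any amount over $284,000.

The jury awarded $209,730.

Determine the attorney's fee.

$69,044.40

First $36,000 at 41% = $14,760.00
Next $70,500 at 36% = $25,380.00
Remaining $103,230 at 28% = $28,904.40
Fee: $14,760.00 + $25,380.00 + $28,904.40 = $69,044.40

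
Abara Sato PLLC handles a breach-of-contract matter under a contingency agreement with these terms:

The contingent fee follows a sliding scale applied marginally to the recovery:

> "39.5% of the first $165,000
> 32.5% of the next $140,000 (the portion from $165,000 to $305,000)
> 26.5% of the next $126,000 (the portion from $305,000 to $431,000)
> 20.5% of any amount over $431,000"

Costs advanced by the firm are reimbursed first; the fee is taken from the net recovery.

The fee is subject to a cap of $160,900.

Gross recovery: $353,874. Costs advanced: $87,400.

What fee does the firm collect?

$98,154.05

Fee base (net of costs): $353,874 − $87,400 = $266,474
First $165,000 at 39.5% = $65,175.00
Remaining $101,474 at 32.5% = $32,979.05
Fee: $65,175.00 + $32,979.05 = $98,154.05
$98,154.05 is under the $160,900 cap.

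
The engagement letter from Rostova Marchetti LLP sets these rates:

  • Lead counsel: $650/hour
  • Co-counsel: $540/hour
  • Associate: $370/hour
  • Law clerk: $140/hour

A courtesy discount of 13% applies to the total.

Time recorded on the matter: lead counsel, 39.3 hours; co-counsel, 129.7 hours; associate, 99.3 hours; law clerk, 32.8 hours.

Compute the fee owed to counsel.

$119,116.92

Lead counsel: 39.3 × $650 = $25,545.00
Co-counsel: 129.7 × $540 = $70,038.00
Associate: 99.3 × $370 = $36,741.00
Law clerk: 32.8 × $140 = $4,592.00
Subtotal: $136,916.00
Less 13% discount: −$17,799.08
Total: $136,916.00 − $17,799.08 = $119,116.92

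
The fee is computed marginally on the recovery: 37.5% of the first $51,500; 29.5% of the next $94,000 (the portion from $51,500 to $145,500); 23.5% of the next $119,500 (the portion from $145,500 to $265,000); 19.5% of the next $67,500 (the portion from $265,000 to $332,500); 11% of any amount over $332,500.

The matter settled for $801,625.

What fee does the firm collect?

First $51,500 at 37.5% = $19,312.50
Next $94,000 at 29.5% = $27,730.00
Next $119,500 at 23.5% = $28,082.50
Next $67,500 at 19.5% = $13,162.50
Remaining $469,125 at 11% = $51,603.75
Fee: $19,312.50 + $27,730.00 + $28,082.50 + $13,162.50 + $51,603.75 = $139,891.25

$139,891.25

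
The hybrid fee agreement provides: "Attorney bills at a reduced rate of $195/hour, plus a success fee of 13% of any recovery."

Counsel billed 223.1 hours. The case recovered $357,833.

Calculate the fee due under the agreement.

Hourly: 223.1 × $195 = $43,504.50
Success fee: 13% of $357,833 = $46,518.29
Total: $43,504.50 + $46,518.29 = $90,022.79

$90,022.79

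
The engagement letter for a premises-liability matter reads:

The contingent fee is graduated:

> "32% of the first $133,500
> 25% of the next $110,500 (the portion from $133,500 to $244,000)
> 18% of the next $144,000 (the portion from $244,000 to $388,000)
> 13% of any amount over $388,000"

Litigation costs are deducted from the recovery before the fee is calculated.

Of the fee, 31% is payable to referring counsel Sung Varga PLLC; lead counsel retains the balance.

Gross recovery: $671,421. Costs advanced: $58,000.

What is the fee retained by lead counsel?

Fee base (net of costs): $671,421 − $58,000 = $613,421
First $133,500 at 32% = $42,720.00
Next $110,500 at 25% = $27,625.00
Next $144,000 at 18% = $25,920.00
Remaining $225,421 at 13% = $29,304.73
Fee: $42,720.00 + $27,625.00 + $25,920.00 + $29,304.73 = $125,569.73
Referral share: 31% of $125,569.73 = $38,926.62; lead counsel retains $125,569.73 − $38,926.62 = $86,643.11.

$86,643.11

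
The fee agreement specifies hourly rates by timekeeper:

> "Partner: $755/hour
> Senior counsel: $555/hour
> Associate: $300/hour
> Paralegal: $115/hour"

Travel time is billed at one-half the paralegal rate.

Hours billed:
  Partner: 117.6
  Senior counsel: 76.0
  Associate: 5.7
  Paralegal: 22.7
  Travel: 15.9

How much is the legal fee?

$136,202.75

Partner: 117.6 × $755 = $88,788.00
Senior counsel: 76.0 × $555 = $42,180.00
Associate: 5.7 × $300 = $1,710.00
Paralegal: 22.7 × $115 = $2,610.50
Subtotal: $88,788.00 + $42,180.00 + $1,710.00 + $2,610.50 = $135,288.50
Travel: 15.9 × ($115 ÷ 2) = 15.9 × $57.50 = $914.25
Total: $135,288.50 + $914.25 = $136,202.75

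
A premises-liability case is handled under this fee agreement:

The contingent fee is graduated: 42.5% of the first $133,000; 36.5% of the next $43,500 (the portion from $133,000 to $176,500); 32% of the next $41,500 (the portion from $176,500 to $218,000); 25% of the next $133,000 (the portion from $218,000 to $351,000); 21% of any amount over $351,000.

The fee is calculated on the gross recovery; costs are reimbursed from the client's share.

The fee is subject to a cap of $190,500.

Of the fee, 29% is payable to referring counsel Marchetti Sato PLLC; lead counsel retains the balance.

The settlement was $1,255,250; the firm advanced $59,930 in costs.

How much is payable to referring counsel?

Fee base is the gross recovery, $1,255,250; costs are reimbursed separately.
First $133,000 at 42.5% = $56,525.00
Next $43,500 at 36.5% = $15,877.50
Next $41,500 at 32% = $13,280.00
Next $133,000 at 25% = $33,250.00
Remaining $904,250 at 21% = $189,892.50
Fee: $56,525.00 + $15,877.50 + $13,280.00 + $33,250.00 + $189,892.50 = $308,825.00
$308,825.00 exceeds the $190,500 cap, so the fee is capped at $190,500.00.
Referral share: 29% of $190,500.00 = $55,245.00; lead counsel retains $190,500.00 − $55,245.00 = $135,255.00.

$55,245.00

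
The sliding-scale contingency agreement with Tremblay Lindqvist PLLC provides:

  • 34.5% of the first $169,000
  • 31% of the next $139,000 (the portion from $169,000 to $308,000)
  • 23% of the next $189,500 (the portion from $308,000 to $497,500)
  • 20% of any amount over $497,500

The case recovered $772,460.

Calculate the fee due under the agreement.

First $169,000 at 34.5% = $58,305.00
Next $139,000 at 31% = $43,090.00
Next $189,500 at 23% = $43,585.00
Remaining $274,960 at 20% = $54,992.00
Fee: $58,305.00 + $43,090.00 + $43,585.00 + $54,992.00 = $199,972.00

$199,972.00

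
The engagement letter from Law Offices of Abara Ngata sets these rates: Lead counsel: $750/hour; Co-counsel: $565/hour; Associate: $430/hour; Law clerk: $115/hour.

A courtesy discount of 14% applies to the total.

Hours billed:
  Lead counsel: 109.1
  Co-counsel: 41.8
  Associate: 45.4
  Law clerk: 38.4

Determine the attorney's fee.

$111,266.80

Lead counsel: 109.1 × $750 = $81,825.00
Co-counsel: 41.8 × $565 = $23,617.00
Associate: 45.4 × $430 = $19,522.00
Law clerk: 38.4 × $115 = $4,416.00
Subtotal: $129,380.00
Less 14% discount: −$18,113.20
Total: $129,380.00 − $18,113.20 = $111,266.80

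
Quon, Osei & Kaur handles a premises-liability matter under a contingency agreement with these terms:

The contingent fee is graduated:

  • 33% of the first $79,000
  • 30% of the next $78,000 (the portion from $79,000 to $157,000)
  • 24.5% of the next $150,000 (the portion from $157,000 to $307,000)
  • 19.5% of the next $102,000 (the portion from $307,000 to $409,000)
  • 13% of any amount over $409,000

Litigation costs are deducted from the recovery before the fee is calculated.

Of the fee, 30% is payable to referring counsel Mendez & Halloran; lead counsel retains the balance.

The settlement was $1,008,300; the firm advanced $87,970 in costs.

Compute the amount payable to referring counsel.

$51,774.87

Fee base (net of costs): $1,008,300 − $87,970 = $920,330
First $79,000 at 33% = $26,070.00
Next $78,000 at 30% = $23,400.00
Next $150,000 at 24.5% = $36,750.00
Next $102,000 at 19.5% = $19,890.00
Remaining $511,330 at 13% = $66,472.90
Fee: $26,070.00 + $23,400.00 + $36,750.00 + $19,890.00 + $66,472.90 = $172,582.90
Referral share: 30% of $172,582.90 = $51,774.87; lead counsel retains $172,582.90 − $51,774.87 = $120,808.03.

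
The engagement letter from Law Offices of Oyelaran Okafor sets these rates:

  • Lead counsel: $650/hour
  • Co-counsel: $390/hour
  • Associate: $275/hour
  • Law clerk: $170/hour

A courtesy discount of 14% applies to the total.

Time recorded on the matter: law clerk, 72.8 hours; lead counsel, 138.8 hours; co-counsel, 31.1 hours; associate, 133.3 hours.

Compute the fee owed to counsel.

$130,188.95

Lead counsel: 138.8 × $650 = $90,220.00
Co-counsel: 31.1 × $390 = $12,129.00
Associate: 133.3 × $275 = $36,657.50
Law clerk: 72.8 × $170 = $12,376.00
Subtotal: $151,382.50
Less 14% discount: −$21,193.55
Total: $151,382.50 − $21,193.55 = $130,188.95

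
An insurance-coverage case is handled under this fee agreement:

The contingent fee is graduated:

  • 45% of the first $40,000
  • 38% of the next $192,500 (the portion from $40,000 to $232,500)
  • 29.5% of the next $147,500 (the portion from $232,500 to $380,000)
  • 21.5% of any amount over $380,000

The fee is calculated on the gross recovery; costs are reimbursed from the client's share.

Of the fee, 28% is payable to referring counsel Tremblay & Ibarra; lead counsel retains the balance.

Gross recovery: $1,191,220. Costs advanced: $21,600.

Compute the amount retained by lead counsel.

$222,533.86

Fee base is the gross recovery, $1,191,220; costs are reimbursed separately.
First $40,000 at 45% = $18,000.00
Next $192,500 at 38% = $73,150.00
Next $147,500 at 29.5% = $43,512.50
Remaining $811,220 at 21.5% = $174,412.30
Fee: $18,000.00 + $73,150.00 + $43,512.50 + $174,412.30 = $309,074.80
Referral share: 28% of $309,074.80 = $86,540.94; lead counsel retains $309,074.80 − $86,540.94 = $222,533.86.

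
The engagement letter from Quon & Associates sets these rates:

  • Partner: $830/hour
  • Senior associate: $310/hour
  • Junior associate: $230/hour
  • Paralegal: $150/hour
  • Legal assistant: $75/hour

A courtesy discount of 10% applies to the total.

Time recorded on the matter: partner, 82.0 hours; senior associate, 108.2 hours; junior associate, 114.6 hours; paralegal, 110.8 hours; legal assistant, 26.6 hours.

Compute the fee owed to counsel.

$131,917.50

Partner: 82.0 × $830 = $68,060.00
Senior associate: 108.2 × $310 = $33,542.00
Junior associate: 114.6 × $230 = $26,358.00
Paralegal: 110.8 × $150 = $16,620.00
Legal assistant: 26.6 × $75 = $1,995.00
Subtotal: $146,575.00
Less 10% discount: −$14,657.50
Total: $146,575.00 − $14,657.50 = $131,917.50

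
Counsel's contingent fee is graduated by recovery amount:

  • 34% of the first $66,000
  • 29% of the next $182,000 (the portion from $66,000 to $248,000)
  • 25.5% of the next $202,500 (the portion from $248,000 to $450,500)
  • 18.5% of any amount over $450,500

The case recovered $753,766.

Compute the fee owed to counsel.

First $66,000 at 34% = $22,440.00
Next $182,000 at 29% = $52,780.00
Next $202,500 at 25.5% = $51,637.50
Remaining $303,266 at 18.5% = $56,104.21
Fee: $22,440.00 + $52,780.00 + $51,637.50 + $56,104.21 = $182,961.71

$182,961.71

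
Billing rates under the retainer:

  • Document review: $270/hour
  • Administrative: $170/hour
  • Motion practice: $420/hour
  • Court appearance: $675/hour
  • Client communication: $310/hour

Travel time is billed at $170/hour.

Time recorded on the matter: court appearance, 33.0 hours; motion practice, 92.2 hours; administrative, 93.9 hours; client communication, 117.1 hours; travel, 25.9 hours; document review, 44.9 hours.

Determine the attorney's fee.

Document review: 44.9 × $270 = $12,123.00
Administrative: 93.9 × $170 = $15,963.00
Motion practice: 92.2 × $420 = $38,724.00
Court appearance: 33.0 × $675 = $22,275.00
Client communication: 117.1 × $310 = $36,301.00
Subtotal: $12,123.00 + $15,963.00 + $38,724.00 + $22,275.00 + $36,301.00 = $125,386.00
Travel: 25.9 × $170 = $4,403.00
Total: $125,386.00 + $4,403.00 = $129,789.00

$129,789.00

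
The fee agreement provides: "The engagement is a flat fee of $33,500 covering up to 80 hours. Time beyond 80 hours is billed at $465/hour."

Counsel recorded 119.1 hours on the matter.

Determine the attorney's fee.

$51,681.50

Flat fee: $33,500.00
Excess hours: 119.1 − 80 = 39.1
Overrun: 39.1 × $465 = $18,181.50
Total: $33,500.00 + $18,181.50 = $51,681.50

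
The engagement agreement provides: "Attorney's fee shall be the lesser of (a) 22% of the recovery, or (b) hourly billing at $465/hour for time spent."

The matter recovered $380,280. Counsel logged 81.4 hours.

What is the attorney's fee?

$37,851.00

(a) 22% of $380,280 = $83,661.60
(b) 81.4 × $465 = $37,851.00
The lesser is (b): $37,851.00.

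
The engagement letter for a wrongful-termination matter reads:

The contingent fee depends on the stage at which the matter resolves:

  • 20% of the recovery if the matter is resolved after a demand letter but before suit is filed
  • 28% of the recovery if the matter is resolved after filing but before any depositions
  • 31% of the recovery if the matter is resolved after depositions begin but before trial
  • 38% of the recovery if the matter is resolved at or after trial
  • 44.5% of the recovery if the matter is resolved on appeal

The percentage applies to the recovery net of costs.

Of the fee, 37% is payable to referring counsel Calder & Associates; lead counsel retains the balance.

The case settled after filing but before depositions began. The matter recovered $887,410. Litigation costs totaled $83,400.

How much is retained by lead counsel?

Fee base (net of costs): $887,410 − $83,400 = $804,010
The matter settled after filing but before depositions began, so the 28% rate applies.
$804,010 × 28% = $225,122.80
Referral share: 37% of $225,122.80 = $83,295.44; lead counsel retains $225,122.80 − $83,295.44 = $141,827.36.

$141,827.36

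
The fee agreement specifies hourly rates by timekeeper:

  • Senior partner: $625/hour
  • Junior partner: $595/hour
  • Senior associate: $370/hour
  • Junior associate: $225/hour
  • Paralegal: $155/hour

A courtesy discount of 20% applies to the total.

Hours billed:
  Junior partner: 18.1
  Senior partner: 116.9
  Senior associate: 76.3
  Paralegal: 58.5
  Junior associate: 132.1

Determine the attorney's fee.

Senior partner: 116.9 × $625 = $73,062.50
Junior partner: 18.1 × $595 = $10,769.50
Senior associate: 76.3 × $370 = $28,231.00
Junior associate: 132.1 × $225 = $29,722.50
Paralegal: 58.5 × $155 = $9,067.50
Subtotal: $150,853.00
Less 20% discount: −$30,170.60
Total: $150,853.00 − $30,170.60 = $120,682.40

$120,682.40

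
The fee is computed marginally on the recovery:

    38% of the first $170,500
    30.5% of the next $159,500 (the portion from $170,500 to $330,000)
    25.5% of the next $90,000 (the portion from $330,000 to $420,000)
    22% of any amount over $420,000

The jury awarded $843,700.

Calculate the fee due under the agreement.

First $170,500 at 38% = $64,790.00
Next $159,500 at 30.5% = $48,647.50
Next $90,000 at 25.5% = $22,950.00
Remaining $423,700 at 22% = $93,214.00
Fee: $64,790.00 + $48,647.50 + $22,950.00 + $93,214.00 = $229,601.50

$229,601.50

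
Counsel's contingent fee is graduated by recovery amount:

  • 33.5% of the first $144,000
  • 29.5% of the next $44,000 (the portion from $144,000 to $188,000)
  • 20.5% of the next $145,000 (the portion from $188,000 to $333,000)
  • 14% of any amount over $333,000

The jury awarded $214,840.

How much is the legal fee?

$66,722.20

First $144,000 at 33.5% = $48,240.00
Next $44,000 at 29.5% = $12,980.00
Remaining $26,840 at 20.5% = $5,502.20
Fee: $48,240.00 + $12,980.00 + $5,502.20 = $66,722.20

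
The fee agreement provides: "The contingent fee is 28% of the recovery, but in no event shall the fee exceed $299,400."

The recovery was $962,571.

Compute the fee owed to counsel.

$269,519.88

28% of $962,571 = $269,519.88
That is under the $299,400 cap.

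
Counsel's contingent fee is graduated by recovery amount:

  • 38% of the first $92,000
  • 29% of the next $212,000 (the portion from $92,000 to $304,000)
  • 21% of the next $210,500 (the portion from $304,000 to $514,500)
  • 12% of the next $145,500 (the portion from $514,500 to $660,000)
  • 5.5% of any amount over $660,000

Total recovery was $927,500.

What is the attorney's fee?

First $92,000 at 38% = $34,960.00
Next $212,000 at 29% = $61,480.00
Next $210,500 at 21% = $44,205.00
Next $145,500 at 12% = $17,460.00
Remaining $267,500 at 5.5% = $14,712.50
Fee: $34,960.00 + $61,480.00 + $44,205.00 + $17,460.00 + $14,712.50 = $172,817.50

$172,817.50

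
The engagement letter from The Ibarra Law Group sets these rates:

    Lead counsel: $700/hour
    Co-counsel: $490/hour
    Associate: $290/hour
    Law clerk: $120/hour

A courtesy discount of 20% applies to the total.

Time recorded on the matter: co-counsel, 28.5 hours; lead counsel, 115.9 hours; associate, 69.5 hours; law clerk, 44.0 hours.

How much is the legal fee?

$96,424.00

Lead counsel: 115.9 × $700 = $81,130.00
Co-counsel: 28.5 × $490 = $13,965.00
Associate: 69.5 × $290 = $20,155.00
Law clerk: 44.0 × $120 = $5,280.00
Subtotal: $120,530.00
Less 20% discount: −$24,106.00
Total: $120,530.00 − $24,106.00 = $96,424.00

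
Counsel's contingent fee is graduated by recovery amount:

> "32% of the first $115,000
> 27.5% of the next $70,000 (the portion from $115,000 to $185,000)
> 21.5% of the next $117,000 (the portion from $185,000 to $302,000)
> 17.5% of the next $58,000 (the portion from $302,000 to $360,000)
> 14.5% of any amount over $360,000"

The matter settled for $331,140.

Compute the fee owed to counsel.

First $115,000 at 32% = $36,800.00
Next $70,000 at 27.5% = $19,250.00
Next $117,000 at 21.5% = $25,155.00
Remaining $29,140 at 17.5% = $5,099.50
Fee: $36,800.00 + $19,250.00 + $25,155.00 + $5,099.50 = $86,304.50

$86,304.50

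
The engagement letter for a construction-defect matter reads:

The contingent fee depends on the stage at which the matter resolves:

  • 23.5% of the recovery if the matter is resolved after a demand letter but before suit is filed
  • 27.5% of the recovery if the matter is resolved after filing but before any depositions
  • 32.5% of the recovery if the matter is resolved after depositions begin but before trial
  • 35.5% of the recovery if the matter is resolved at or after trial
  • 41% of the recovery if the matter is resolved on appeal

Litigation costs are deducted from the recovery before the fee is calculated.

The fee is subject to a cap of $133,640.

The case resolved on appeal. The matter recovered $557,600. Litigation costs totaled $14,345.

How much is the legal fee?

Fee base (net of costs): $557,600 − $14,345 = $543,255
The matter resolved on appeal, so the 41% rate applies.
$543,255 × 41% = $222,734.55
$222,734.55 exceeds the $133,640 cap, so the fee is capped at $133,640.00.

$133,640.00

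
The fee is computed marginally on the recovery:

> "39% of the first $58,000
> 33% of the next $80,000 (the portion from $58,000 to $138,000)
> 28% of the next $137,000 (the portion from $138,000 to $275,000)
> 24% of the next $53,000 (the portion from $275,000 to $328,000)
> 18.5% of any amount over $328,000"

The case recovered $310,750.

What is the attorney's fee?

First $58,000 at 39% = $22,620.00
Next $80,000 at 33% = $26,400.00
Next $137,000 at 28% = $38,360.00
Remaining $35,750 at 24% = $8,580.00
Fee: $22,620.00 + $26,400.00 + $38,360.00 + $8,580.00 = $95,960.00

$95,960.00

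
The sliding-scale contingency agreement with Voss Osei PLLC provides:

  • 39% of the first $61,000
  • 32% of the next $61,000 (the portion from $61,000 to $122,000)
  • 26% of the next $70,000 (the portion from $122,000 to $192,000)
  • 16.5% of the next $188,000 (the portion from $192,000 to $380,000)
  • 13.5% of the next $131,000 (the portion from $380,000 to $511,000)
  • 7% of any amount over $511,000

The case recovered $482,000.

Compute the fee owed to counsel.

$106,300.00

First $61,000 at 39% = $23,790.00
Next $61,000 at 32% = $19,520.00
Next $70,000 at 26% = $18,200.00
Next $188,000 at 16.5% = $31,020.00
Remaining $102,000 at 13.5% = $13,770.00
Fee: $23,790.00 + $19,520.00 + $18,200.00 + $31,020.00 + $13,770.00 = $106,300.00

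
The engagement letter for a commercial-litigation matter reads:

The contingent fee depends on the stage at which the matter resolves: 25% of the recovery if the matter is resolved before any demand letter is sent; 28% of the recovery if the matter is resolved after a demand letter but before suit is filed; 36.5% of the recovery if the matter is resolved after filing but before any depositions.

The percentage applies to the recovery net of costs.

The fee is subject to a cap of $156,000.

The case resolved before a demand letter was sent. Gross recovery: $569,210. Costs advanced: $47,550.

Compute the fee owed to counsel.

Fee base (net of costs): $569,210 − $47,550 = $521,660
The matter resolved before a demand letter was sent, so the 25% rate applies.
$521,660 × 25% = $130,415.00
$130,415.00 is under the $156,000 cap.

$130,415.00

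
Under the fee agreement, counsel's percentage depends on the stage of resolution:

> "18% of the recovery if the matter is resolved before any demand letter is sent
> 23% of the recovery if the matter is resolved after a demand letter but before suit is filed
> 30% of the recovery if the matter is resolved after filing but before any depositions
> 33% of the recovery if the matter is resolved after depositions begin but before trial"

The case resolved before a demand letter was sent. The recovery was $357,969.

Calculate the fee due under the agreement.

$64,434.42

The matter resolved before a demand letter was sent, so the 18% rate applies.
$357,969 × 18% = $64,434.42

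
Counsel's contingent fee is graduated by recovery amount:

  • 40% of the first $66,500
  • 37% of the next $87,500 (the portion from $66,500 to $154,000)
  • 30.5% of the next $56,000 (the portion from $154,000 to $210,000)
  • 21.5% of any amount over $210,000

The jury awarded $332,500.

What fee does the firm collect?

$102,392.50

First $66,500 at 40% = $26,600.00
Next $87,500 at 37% = $32,375.00
Next $56,000 at 30.5% = $17,080.00
Remaining $122,500 at 21.5% = $26,337.50
Fee: $26,600.00 + $32,375.00 + $17,080.00 + $26,337.50 = $102,392.50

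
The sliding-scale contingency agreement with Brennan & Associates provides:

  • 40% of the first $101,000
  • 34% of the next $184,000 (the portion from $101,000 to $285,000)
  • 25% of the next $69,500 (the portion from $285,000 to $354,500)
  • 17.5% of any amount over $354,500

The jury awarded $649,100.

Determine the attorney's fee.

$171,890.00

First $101,000 at 40% = $40,400.00
Next $184,000 at 34% = $62,560.00
Next $69,500 at 25% = $17,375.00
Remaining $294,600 at 17.5% = $51,555.00
Fee: $40,400.00 + $62,560.00 + $17,375.00 + $51,555.00 = $171,890.00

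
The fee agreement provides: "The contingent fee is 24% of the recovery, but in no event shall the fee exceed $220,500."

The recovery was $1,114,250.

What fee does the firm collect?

24% of $1,114,250 = $267,420.00
That exceeds the $220,500 cap, so the fee is capped at $220,500.

$220,500.00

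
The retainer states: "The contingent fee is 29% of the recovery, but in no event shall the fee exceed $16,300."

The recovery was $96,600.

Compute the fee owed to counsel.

29% of $96,600 = $28,014.00
That exceeds the $16,300 cap, so the fee is capped at $16,300.

$16,300.00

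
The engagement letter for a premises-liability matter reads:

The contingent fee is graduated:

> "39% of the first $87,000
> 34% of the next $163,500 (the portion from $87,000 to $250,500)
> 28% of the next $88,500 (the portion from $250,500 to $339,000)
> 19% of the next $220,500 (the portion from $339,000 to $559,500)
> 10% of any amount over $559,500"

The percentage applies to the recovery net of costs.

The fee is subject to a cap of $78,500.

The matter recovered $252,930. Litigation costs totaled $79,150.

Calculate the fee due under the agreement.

Fee base (net of costs): $252,930 − $79,150 = $173,780
First $87,000 at 39% = $33,930.00
Remaining $86,780 at 34% = $29,505.20
Fee: $33,930.00 + $29,505.20 = $63,435.20
$63,435.20 is under the $78,500 cap.

$63,435.20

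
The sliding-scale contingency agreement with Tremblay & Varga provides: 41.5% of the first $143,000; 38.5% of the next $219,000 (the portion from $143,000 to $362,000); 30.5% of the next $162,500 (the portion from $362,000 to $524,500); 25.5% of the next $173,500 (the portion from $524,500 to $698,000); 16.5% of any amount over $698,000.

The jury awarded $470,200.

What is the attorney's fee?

First $143,000 at 41.5% = $59,345.00
Next $219,000 at 38.5% = $84,315.00
Remaining $108,200 at 30.5% = $33,001.00
Fee: $59,345.00 + $84,315.00 + $33,001.00 = $176,661.00

$176,661.00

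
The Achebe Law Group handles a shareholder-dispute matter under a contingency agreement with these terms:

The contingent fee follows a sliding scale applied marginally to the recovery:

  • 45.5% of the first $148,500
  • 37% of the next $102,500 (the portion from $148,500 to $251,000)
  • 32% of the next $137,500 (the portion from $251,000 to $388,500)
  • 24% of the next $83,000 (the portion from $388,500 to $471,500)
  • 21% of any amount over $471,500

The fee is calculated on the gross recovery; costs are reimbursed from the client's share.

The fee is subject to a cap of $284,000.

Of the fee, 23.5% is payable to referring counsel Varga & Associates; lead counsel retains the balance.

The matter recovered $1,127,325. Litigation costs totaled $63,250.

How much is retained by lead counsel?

$217,260.00

Fee base is the gross recovery, $1,127,325; costs are reimbursed separately.
First $148,500 at 45.5% = $67,567.50
Next $102,500 at 37% = $37,925.00
Next $137,500 at 32% = $44,000.00
Next $83,000 at 24% = $19,920.00
Remaining $655,825 at 21% = $137,723.25
Fee: $67,567.50 + $37,925.00 + $44,000.00 + $19,920.00 + $137,723.25 = $307,135.75
$307,135.75 exceeds the $284,000 cap, so the fee is capped at $284,000.00.
Referral share: 23.5% of $284,000.00 = $66,740.00; lead counsel retains $284,000.00 − $66,740.00 = $217,260.00.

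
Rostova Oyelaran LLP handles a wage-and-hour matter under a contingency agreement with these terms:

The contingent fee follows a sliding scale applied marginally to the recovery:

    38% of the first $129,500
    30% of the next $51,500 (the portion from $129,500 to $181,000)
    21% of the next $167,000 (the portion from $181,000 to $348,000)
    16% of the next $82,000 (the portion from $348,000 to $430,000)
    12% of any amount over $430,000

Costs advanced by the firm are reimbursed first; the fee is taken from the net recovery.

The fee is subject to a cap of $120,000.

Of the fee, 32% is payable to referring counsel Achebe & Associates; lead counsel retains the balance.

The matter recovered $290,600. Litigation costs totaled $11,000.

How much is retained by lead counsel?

$58,048.88

Fee base (net of costs): $290,600 − $11,000 = $279,600
First $129,500 at 38% = $49,210.00
Next $51,500 at 30% = $15,450.00
Remaining $98,600 at 21% = $20,706.00
Fee: $49,210.00 + $15,450.00 + $20,706.00 = $85,366.00
$85,366.00 is under the $120,000 cap.
Referral share: 32% of $85,366.00 = $27,317.12; lead counsel retains $85,366.00 − $27,317.12 = $58,048.88.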